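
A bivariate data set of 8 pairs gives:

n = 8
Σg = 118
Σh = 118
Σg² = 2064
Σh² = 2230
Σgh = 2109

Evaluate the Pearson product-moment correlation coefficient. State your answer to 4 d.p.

r = (nΣgh − ΣgΣh) / √[(nΣg² − (Σg)²)(nΣh² − (Σh)²)]
Numerator: 8×2109 − 118×118 = 2948
Denominator: √[(16512 − 13924)(17840 − 13924)] = √[2588 × 3916] = 3183.4899
r = 2948 / 3183.4899 ≈ 0.9260

0.9260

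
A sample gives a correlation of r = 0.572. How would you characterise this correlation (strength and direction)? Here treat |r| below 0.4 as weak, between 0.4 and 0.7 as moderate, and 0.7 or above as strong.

moderate positive

r = 0.572 > 0 so the relationship is positive.
|r| = 0.572, which falls in the moderate range.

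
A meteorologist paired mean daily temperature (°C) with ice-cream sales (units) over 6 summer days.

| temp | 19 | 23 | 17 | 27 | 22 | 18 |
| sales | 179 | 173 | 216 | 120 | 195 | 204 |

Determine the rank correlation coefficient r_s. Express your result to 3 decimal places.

Rank temp: 3, 5, 1, 6, 4, 2
Rank sales: 3, 2, 6, 1, 4, 5
d = rank(temp) − rank(sales): 0, 3, -5, 5, 0, -3; Σd² = 68
ρ = 1 − 6Σd² / [n(n²−1)] = 1 − 6×68 / (6×35) = 1 − 408/210 ≈ -0.943

-0.943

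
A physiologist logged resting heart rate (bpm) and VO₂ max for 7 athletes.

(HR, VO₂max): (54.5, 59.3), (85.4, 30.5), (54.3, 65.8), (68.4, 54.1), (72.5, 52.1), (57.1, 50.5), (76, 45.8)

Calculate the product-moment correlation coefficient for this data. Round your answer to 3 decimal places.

-0.871

n = 7, Σx = 468.2, Σy = 358.1, Σx² = 32183.12, Σy² = 19065.49, Σxy = 23251.53
nΣxy − ΣxΣy = 162760.71 − 167662.42 = -4901.71
nΣx² − (Σx)² = 225281.84 − 219211.24 = 6070.6; nΣy² − (Σy)² = 133458.43 − 128235.61 = 5222.82
r = -4901.71 / √(6070.6 × 5222.82) = -4901.71 / 5630.7771 ≈ -0.871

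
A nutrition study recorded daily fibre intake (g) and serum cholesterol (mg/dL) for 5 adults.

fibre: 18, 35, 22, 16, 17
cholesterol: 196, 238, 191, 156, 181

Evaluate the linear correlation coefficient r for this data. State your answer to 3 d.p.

0.915

n = 5, Σx = 108, Σy = 962, Σx² = 2578, Σy² = 188638, Σxy = 21633
nΣxy − ΣxΣy = 108165 − 103896 = 4269
nΣx² − (Σx)² = 12890 − 11664 = 1226; nΣy² − (Σy)² = 943190 − 925444 = 17746
r = 4269 / √(1226 × 17746) = 4269 / 4664.3966 ≈ 0.915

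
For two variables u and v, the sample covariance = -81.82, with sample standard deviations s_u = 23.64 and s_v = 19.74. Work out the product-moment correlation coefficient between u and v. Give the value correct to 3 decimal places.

r = Cov(u,v) / (s_u · s_v) = -81.82 / (23.64 × 19.74)
  = -81.82 / 466.6536 ≈ -0.175

-0.175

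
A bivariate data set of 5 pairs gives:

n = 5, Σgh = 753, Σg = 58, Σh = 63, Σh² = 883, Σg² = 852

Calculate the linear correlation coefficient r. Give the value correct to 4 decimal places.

0.1756

r = (nΣgh − ΣgΣh) / √[(nΣg² − (Σg)²)(nΣh² − (Σh)²)]
Numerator: 5×753 − 58×63 = 111
Denominator: √[(4260 − 3364)(4415 − 3969)] = √[896 × 446] = 632.1519
r = 111 / 632.1519 ≈ 0.1756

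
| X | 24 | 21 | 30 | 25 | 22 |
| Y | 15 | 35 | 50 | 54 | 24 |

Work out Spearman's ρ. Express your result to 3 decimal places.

Rank X: 3, 1, 5, 4, 2
Rank Y: 1, 3, 4, 5, 2
d = rank(X) − rank(Y): 2, -2, 1, -1, 0; Σd² = 10
ρ = 1 − 6Σd² / [n(n²−1)] = 1 − 6×10 / (5×24) = 1 − 60/120 ≈ 0.500

0.500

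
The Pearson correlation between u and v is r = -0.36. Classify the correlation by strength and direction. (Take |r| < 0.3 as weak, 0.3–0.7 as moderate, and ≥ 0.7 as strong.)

r = -0.36 < 0 so the relationship is negative.
|r| = 0.36, which falls in the moderate range.

moderate negative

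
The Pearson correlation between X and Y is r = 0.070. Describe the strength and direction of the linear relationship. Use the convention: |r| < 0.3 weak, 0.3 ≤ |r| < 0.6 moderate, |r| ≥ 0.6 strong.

r = 0.070 > 0 so the relationship is positive.
|r| = 0.070, which falls in the weak range.

weak positive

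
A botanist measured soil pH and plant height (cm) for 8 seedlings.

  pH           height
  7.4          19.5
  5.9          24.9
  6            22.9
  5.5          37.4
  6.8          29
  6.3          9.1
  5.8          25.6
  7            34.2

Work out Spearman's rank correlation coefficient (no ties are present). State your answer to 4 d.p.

Rank pH: 8, 3, 4, 1, 6, 5, 2, 7
Rank height: 2, 4, 3, 8, 6, 1, 5, 7
d = rank(pH) − rank(height): 6, -1, 1, -7, 0, 4, -3, 0; Σd² = 112
ρ = 1 − 6Σd² / [n(n²−1)] = 1 − 6×112 / (8×63) = 1 − 672/504 ≈ -0.3333

-0.3333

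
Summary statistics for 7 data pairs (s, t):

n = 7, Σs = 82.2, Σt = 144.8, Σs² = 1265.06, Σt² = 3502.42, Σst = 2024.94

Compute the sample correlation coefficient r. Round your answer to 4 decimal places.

0.8324

r = (nΣst − ΣsΣt) / √[(nΣs² − (Σs)²)(nΣt² − (Σt)²)]
Numerator: 7×2024.94 − 82.2×144.8 = 2272.02
Denominator: √[(8855.42 − 6756.84)(24516.94 − 20967.04)] = √[2098.58 × 3549.9] = 2729.4229
r = 2272.02 / 2729.4229 ≈ 0.8324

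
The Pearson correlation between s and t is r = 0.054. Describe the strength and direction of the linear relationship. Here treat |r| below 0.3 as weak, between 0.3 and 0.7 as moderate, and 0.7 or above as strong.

weak positive

r = 0.054 > 0 so the relationship is positive.
|r| = 0.054, which falls in the weak range.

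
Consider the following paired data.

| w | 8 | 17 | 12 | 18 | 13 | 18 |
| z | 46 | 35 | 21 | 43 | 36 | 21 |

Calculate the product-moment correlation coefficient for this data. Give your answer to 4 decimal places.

n = 6, Σw = 86, Σz = 202, Σw² = 1314, Σz² = 7368, Σwz = 2835
nΣwz − ΣwΣz = 17010 − 17372 = -362
nΣw² − (Σw)² = 7884 − 7396 = 488; nΣz² − (Σz)² = 44208 − 40804 = 3404
r = -362 / √(488 × 3404) = -362 / 1288.8569 ≈ -0.2809

-0.2809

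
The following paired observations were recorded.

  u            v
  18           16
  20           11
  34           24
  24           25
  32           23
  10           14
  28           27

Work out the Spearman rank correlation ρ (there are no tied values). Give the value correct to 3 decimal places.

0.607

Rank u: 2, 3, 7, 4, 6, 1, 5
Rank v: 3, 1, 5, 6, 4, 2, 7
d = rank(u) − rank(v): -1, 2, 2, -2, 2, -1, -2; Σd² = 22
ρ = 1 − 6Σd² / [n(n²−1)] = 1 − 6×22 / (7×48) = 1 − 132/336 ≈ 0.607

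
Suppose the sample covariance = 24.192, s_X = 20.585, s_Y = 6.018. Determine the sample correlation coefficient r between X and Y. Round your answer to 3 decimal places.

0.195

r = Cov(X,Y) / (s_X · s_Y) = 24.192 / (20.585 × 6.018)
  = 24.192 / 123.8805 ≈ 0.195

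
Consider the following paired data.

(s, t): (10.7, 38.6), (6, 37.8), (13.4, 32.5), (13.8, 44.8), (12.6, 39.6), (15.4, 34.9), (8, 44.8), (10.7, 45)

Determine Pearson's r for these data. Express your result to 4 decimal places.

n = 8, Σs = 90.6, Σt = 318, Σs² = 1094.9, Σt² = 12800.3, Σst = 3569.88
nΣst − ΣsΣt = 28559.04 − 28810.8 = -251.76
nΣs² − (Σs)² = 8759.2 − 8208.36 = 550.84; nΣt² − (Σt)² = 102402.4 − 101124 = 1278.4
r = -251.76 / √(550.84 × 1278.4) = -251.76 / 839.1626 ≈ -0.3000

-0.3000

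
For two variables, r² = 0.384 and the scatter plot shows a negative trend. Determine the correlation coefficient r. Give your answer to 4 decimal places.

-0.6197

|r| = √0.384 = 0.6197
The association is negative, so r = −0.6197.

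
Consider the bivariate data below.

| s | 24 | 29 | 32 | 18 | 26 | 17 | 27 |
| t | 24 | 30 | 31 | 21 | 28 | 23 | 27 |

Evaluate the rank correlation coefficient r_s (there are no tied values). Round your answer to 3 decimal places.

Rank s: 3, 6, 7, 2, 4, 1, 5
Rank t: 3, 6, 7, 1, 5, 2, 4
d = rank(s) − rank(t): 0, 0, 0, 1, -1, -1, 1; Σd² = 4
ρ = 1 − 6Σd² / [n(n²−1)] = 1 − 6×4 / (7×48) = 1 − 24/336 ≈ 0.929

0.929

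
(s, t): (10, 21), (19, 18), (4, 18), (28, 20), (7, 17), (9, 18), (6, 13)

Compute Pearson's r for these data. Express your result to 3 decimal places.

0.464

n = 7, Σs = 83, Σt = 125, Σs² = 1427, Σt² = 2271, Σst = 1543
nΣst − ΣsΣt = 10801 − 10375 = 426
nΣs² − (Σs)² = 9989 − 6889 = 3100; nΣt² − (Σt)² = 15897 − 15625 = 272
r = 426 / √(3100 × 272) = 426 / 918.2592 ≈ 0.464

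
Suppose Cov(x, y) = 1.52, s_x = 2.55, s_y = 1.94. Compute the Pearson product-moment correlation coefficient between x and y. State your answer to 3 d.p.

r = Cov(x,y) / (s_x · s_y) = 1.52 / (2.55 × 1.94)
  = 1.52 / 4.9470 ≈ 0.307

0.307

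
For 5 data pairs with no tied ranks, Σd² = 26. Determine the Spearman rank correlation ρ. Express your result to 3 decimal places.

ρ = 1 − 6Σd² / [n(n²−1)] = 1 − 6×26 / (5×24)
  = 1 − 156/120 = 1 − 1.3000 ≈ -0.300

-0.300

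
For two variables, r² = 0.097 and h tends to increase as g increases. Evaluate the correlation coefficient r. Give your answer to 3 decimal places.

0.311

|r| = √0.097 = 0.311
The association is positive, so r = 0.311.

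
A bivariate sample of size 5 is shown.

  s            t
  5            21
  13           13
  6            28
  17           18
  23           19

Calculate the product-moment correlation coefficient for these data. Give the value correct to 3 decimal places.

-0.499

n = 5, Σs = 64, Σt = 99, Σs² = 1048, Σt² = 2079, Σst = 1185
nΣst − ΣsΣt = 5925 − 6336 = -411
nΣs² − (Σs)² = 5240 − 4096 = 1144; nΣt² − (Σt)² = 10395 − 9801 = 594
r = -411 / √(1144 × 594) = -411 / 824.3397 ≈ -0.499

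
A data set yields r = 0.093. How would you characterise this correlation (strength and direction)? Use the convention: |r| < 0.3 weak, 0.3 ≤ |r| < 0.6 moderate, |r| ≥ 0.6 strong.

weak positive

r = 0.093 > 0 so the relationship is positive.
|r| = 0.093, which falls in the weak range.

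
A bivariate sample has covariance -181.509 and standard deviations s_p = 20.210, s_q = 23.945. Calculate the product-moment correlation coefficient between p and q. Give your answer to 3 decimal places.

-0.375

r = Cov(p,q) / (s_p · s_q) = -181.509 / (20.210 × 23.945)
  = -181.509 / 483.9284 ≈ -0.375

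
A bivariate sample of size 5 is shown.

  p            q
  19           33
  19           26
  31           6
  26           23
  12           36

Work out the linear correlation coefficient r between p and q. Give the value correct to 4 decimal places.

-0.9239

n = 5, Σp = 107, Σq = 124, Σp² = 2503, Σq² = 3626, Σpq = 2337
nΣpq − ΣpΣq = 11685 − 13268 = -1583
nΣp² − (Σp)² = 12515 − 11449 = 1066; nΣq² − (Σq)² = 18130 − 15376 = 2754
r = -1583 / √(1066 × 2754) = -1583 / 1713.4071 ≈ -0.9239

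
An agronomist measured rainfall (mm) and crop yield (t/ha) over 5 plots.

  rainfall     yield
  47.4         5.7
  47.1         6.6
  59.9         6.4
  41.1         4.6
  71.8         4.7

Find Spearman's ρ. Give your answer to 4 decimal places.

0.1000

Rank rainfall: 3, 2, 4, 1, 5
Rank yield: 3, 5, 4, 1, 2
d = rank(rainfall) − rank(yield): 0, -3, 0, 0, 3; Σd² = 18
ρ = 1 − 6Σd² / [n(n²−1)] = 1 − 6×18 / (5×24) = 1 − 108/120 ≈ 0.1000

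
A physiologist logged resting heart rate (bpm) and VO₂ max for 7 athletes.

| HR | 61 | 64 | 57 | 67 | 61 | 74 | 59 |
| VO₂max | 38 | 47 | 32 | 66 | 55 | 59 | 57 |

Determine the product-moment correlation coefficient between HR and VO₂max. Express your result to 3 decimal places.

n = 7, Σx = 443, Σy = 354, Σx² = 28233, Σy² = 18788, Σxy = 22656
nΣxy − ΣxΣy = 158592 − 156822 = 1770
nΣx² − (Σx)² = 197631 − 196249 = 1382; nΣy² − (Σy)² = 131516 − 125316 = 6200
r = 1770 / √(1382 × 6200) = 1770 / 2927.1829 ≈ 0.605

0.605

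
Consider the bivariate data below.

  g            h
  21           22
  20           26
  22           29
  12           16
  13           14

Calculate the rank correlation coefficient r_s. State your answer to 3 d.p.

Rank g: 4, 3, 5, 1, 2
Rank h: 3, 4, 5, 2, 1
d = rank(g) − rank(h): 1, -1, 0, -1, 1; Σd² = 4
ρ = 1 − 6Σd² / [n(n²−1)] = 1 − 6×4 / (5×24) = 1 − 24/120 ≈ 0.800

0.800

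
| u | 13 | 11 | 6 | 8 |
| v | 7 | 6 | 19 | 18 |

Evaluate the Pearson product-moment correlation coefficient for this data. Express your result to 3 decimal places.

n = 4, Σu = 38, Σv = 50, Σu² = 390, Σv² = 770, Σuv = 415
nΣuv − ΣuΣv = 1660 − 1900 = -240
nΣu² − (Σu)² = 1560 − 1444 = 116; nΣv² − (Σv)² = 3080 − 2500 = 580
r = -240 / √(116 × 580) = -240 / 259.3839 ≈ -0.925

-0.925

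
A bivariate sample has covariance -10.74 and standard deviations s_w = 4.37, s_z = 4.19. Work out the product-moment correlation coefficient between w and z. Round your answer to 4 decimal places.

r = Cov(w,z) / (s_w · s_z) = -10.74 / (4.37 × 4.19)
  = -10.74 / 18.3103 ≈ -0.5866

-0.5866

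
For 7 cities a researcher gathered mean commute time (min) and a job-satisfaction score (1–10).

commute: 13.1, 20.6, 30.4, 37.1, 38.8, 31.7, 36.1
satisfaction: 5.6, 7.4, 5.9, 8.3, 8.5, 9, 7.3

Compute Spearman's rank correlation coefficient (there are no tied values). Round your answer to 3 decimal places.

Rank commute: 1, 2, 3, 6, 7, 4, 5
Rank satisfaction: 1, 4, 2, 5, 6, 7, 3
d = rank(commute) − rank(satisfaction): 0, -2, 1, 1, 1, -3, 2; Σd² = 20
ρ = 1 − 6Σd² / [n(n²−1)] = 1 − 6×20 / (7×48) = 1 − 120/336 ≈ 0.643

0.643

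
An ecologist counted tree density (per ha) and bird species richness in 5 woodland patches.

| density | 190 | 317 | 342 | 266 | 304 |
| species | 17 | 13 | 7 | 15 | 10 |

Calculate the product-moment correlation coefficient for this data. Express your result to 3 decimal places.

-0.872

n = 5, Σx = 1419, Σy = 62, Σx² = 416725, Σy² = 832, Σxy = 16775
nΣxy − ΣxΣy = 83875 − 87978 = -4103
nΣx² − (Σx)² = 2083625 − 2013561 = 70064; nΣy² − (Σy)² = 4160 − 3844 = 316
r = -4103 / √(70064 × 316) = -4103 / 4705.3399 ≈ -0.872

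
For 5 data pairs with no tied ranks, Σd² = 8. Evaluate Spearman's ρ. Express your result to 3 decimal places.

0.600

ρ = 1 − 6Σd² / [n(n²−1)] = 1 − 6×8 / (5×24)
  = 1 − 48/120 = 1 − 0.4000 ≈ 0.600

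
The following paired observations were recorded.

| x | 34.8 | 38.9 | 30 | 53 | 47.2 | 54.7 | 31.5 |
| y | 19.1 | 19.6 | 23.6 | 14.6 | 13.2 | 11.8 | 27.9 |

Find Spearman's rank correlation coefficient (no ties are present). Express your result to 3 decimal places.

Rank x: 3, 4, 1, 6, 5, 7, 2
Rank y: 4, 5, 6, 3, 2, 1, 7
d = rank(x) − rank(y): -1, -1, -5, 3, 3, 6, -5; Σd² = 106
ρ = 1 − 6Σd² / [n(n²−1)] = 1 − 6×106 / (7×48) = 1 − 636/336 ≈ -0.893

-0.893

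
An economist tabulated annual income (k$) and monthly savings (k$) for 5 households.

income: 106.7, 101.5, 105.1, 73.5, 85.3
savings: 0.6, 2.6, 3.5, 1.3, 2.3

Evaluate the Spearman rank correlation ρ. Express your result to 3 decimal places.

0.000

Rank income: 5, 3, 4, 1, 2
Rank savings: 1, 4, 5, 2, 3
d = rank(income) − rank(savings): 4, -1, -1, -1, -1; Σd² = 20
ρ = 1 − 6Σd² / [n(n²−1)] = 1 − 6×20 / (5×24) = 1 − 120/120 ≈ 0.000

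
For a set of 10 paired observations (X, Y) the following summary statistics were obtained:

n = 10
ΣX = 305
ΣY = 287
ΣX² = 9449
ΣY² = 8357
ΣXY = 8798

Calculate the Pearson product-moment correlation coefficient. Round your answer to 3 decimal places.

0.335

r = (nΣXY − ΣXΣY) / √[(nΣX² − (ΣX)²)(nΣY² − (ΣY)²)]
Numerator: 10×8798 − 305×287 = 445
Denominator: √[(94490 − 93025)(83570 − 82369)] = √[1465 × 1201] = 1326.4483
r = 445 / 1326.4483 ≈ 0.335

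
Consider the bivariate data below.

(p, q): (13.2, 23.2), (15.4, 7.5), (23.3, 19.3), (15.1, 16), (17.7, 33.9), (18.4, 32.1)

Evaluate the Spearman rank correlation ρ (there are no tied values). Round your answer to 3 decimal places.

0.257

Rank p: 1, 3, 6, 2, 4, 5
Rank q: 4, 1, 3, 2, 6, 5
d = rank(p) − rank(q): -3, 2, 3, 0, -2, 0; Σd² = 26
ρ = 1 − 6Σd² / [n(n²−1)] = 1 − 6×26 / (6×35) = 1 − 156/210 ≈ 0.257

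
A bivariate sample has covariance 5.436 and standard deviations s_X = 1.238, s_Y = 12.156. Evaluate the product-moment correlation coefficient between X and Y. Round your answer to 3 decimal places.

r = Cov(X,Y) / (s_X · s_Y) = 5.436 / (1.238 × 12.156)
  = 5.436 / 15.0491 ≈ 0.361

0.361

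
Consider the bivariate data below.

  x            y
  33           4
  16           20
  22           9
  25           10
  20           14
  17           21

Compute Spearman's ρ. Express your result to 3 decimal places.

-0.886

Rank x: 6, 1, 4, 5, 3, 2
Rank y: 1, 5, 2, 3, 4, 6
d = rank(x) − rank(y): 5, -4, 2, 2, -1, -4; Σd² = 66
ρ = 1 − 6Σd² / [n(n²−1)] = 1 − 6×66 / (6×35) = 1 − 396/210 ≈ -0.886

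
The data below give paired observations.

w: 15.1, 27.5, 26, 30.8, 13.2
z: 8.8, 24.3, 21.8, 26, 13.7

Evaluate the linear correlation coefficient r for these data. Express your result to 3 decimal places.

0.946

n = 5, Σw = 112.6, Σz = 94.6, Σw² = 2783.14, Σz² = 2006.86, Σwz = 2349.57
nΣwz − ΣwΣz = 11747.85 − 10651.96 = 1095.89
nΣw² − (Σw)² = 13915.7 − 12678.76 = 1236.94; nΣz² − (Σz)² = 10034.3 − 8949.16 = 1085.14
r = 1095.89 / √(1236.94 × 1085.14) = 1095.89 / 1158.5565 ≈ 0.946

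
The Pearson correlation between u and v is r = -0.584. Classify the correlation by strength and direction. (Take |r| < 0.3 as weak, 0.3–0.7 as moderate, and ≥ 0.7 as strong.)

r = -0.584 < 0 so the relationship is negative.
|r| = 0.584, which falls in the moderate range.

moderate negative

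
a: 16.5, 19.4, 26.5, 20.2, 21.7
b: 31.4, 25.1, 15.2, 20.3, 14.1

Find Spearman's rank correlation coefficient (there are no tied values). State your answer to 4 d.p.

Rank a: 1, 2, 5, 3, 4
Rank b: 5, 4, 2, 3, 1
d = rank(a) − rank(b): -4, -2, 3, 0, 3; Σd² = 38
ρ = 1 − 6Σd² / [n(n²−1)] = 1 − 6×38 / (5×24) = 1 − 228/120 ≈ -0.9000

-0.9000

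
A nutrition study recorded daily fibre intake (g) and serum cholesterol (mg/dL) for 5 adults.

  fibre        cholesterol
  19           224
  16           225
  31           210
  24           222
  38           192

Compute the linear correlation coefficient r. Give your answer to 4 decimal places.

-0.9546

n = 5, Σx = 128, Σy = 1073, Σx² = 3598, Σy² = 231049, Σxy = 26990
nΣxy − ΣxΣy = 134950 − 137344 = -2394
nΣx² − (Σx)² = 17990 − 16384 = 1606; nΣy² − (Σy)² = 1155245 − 1151329 = 3916
r = -2394 / √(1606 × 3916) = -2394 / 2507.8070 ≈ -0.9546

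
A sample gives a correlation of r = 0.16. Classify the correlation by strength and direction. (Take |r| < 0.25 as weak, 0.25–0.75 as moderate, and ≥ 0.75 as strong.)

r = 0.16 > 0 so the relationship is positive.
|r| = 0.16, which falls in the weak range.

weak positive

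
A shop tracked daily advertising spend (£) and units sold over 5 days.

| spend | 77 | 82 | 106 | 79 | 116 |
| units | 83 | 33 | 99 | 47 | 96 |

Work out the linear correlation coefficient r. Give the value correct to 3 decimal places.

n = 5, Σx = 460, Σy = 358, Σx² = 43586, Σy² = 29204, Σxy = 34440
nΣxy − ΣxΣy = 172200 − 164680 = 7520
nΣx² − (Σx)² = 217930 − 211600 = 6330; nΣy² − (Σy)² = 146020 − 128164 = 17856
r = 7520 / √(6330 × 17856) = 7520 / 10631.4853 ≈ 0.707

0.707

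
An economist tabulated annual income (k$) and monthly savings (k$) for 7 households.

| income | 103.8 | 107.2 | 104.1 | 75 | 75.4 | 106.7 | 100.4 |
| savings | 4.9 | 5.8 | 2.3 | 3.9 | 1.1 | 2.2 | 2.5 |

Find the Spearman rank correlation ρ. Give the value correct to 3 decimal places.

Rank income: 4, 7, 5, 1, 2, 6, 3
Rank savings: 6, 7, 3, 5, 1, 2, 4
d = rank(income) − rank(savings): -2, 0, 2, -4, 1, 4, -1; Σd² = 42
ρ = 1 − 6Σd² / [n(n²−1)] = 1 − 6×42 / (7×48) = 1 − 252/336 ≈ 0.250

0.250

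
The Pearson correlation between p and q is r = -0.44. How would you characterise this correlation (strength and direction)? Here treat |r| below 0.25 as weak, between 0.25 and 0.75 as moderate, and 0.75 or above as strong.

moderate negative

r = -0.44 < 0 so the relationship is negative.
|r| = 0.44, which falls in the moderate range.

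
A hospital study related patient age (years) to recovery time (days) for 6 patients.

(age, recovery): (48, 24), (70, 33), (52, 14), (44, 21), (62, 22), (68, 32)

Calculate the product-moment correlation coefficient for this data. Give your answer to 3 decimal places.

n = 6, Σx = 344, Σy = 146, Σx² = 20312, Σy² = 3810, Σxy = 8654
nΣxy − ΣxΣy = 51924 − 50224 = 1700
nΣx² − (Σx)² = 121872 − 118336 = 3536; nΣy² − (Σy)² = 22860 − 21316 = 1544
r = 1700 / √(3536 × 1544) = 1700 / 2336.5753 ≈ 0.728

0.728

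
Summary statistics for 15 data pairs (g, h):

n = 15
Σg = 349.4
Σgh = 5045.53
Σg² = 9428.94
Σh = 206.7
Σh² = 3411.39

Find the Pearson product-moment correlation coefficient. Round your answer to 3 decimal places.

r = (nΣgh − ΣgΣh) / √[(nΣg² − (Σg)²)(nΣh² − (Σh)²)]
Numerator: 15×5045.53 − 349.4×206.7 = 3461.97
Denominator: √[(141434.1 − 122080.36)(51170.85 − 42724.89)] = √[19353.74 × 8445.96] = 12785.1834
r = 3461.97 / 12785.1834 ≈ 0.271

0.271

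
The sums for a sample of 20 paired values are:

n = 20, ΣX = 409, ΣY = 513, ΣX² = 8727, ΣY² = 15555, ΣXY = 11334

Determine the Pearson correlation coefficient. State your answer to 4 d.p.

0.9040

r = (nΣXY − ΣXΣY) / √[(nΣX² − (ΣX)²)(nΣY² − (ΣY)²)]
Numerator: 20×11334 − 409×513 = 16863
Denominator: √[(174540 − 167281)(311100 − 263169)] = √[7259 × 47931] = 18652.9121
r = 16863 / 18652.9121 ≈ 0.9040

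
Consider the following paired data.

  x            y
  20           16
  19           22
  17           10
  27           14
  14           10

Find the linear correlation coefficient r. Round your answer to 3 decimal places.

n = 5, Σx = 97, Σy = 72, Σx² = 1975, Σy² = 1136, Σxy = 1426
nΣxy − ΣxΣy = 7130 − 6984 = 146
nΣx² − (Σx)² = 9875 − 9409 = 466; nΣy² − (Σy)² = 5680 − 5184 = 496
r = 146 / √(466 × 496) = 146 / 480.7661 ≈ 0.304

0.304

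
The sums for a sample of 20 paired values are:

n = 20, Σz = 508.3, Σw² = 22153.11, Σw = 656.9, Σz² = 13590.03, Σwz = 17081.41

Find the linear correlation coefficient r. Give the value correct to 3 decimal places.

0.620

r = (nΣwz − ΣwΣz) / √[(nΣw² − (Σw)²)(nΣz² − (Σz)²)]
Numerator: 20×17081.41 − 656.9×508.3 = 7725.93
Denominator: √[(443062.2 − 431517.61)(271800.6 − 258368.89)] = √[11544.59 × 13431.71] = 12452.4530
r = 7725.93 / 12452.4530 ≈ 0.620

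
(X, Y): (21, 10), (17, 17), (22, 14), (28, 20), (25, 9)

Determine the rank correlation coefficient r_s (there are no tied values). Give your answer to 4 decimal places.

Rank X: 2, 1, 3, 5, 4
Rank Y: 2, 4, 3, 5, 1
d = rank(X) − rank(Y): 0, -3, 0, 0, 3; Σd² = 18
ρ = 1 − 6Σd² / [n(n²−1)] = 1 − 6×18 / (5×24) = 1 − 108/120 ≈ 0.1000

0.1000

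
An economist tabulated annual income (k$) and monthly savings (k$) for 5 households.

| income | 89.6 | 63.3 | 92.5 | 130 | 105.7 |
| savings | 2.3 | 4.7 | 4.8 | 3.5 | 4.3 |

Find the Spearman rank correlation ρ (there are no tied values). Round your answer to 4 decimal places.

-0.2000

Rank income: 2, 1, 3, 5, 4
Rank savings: 1, 4, 5, 2, 3
d = rank(income) − rank(savings): 1, -3, -2, 3, 1; Σd² = 24
ρ = 1 − 6Σd² / [n(n²−1)] = 1 − 6×24 / (5×24) = 1 − 144/120 ≈ -0.2000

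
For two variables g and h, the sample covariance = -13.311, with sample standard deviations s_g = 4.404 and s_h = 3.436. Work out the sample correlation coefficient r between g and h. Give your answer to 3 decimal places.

-0.880

r = Cov(g,h) / (s_g · s_h) = -13.311 / (4.404 × 3.436)
  = -13.311 / 15.1321 ≈ -0.880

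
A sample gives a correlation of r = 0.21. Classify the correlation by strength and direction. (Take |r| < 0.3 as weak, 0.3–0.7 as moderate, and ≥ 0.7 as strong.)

r = 0.21 > 0 so the relationship is positive.
|r| = 0.21, which falls in the weak range.

weak positive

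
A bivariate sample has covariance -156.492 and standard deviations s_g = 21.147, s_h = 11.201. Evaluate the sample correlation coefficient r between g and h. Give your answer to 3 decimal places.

r = Cov(g,h) / (s_g · s_h) = -156.492 / (21.147 × 11.201)
  = -156.492 / 236.8675 ≈ -0.661

-0.661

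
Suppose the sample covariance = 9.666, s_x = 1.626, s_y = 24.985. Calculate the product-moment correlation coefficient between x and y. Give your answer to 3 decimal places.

0.238

r = Cov(x,y) / (s_x · s_y) = 9.666 / (1.626 × 24.985)
  = 9.666 / 40.6256 ≈ 0.238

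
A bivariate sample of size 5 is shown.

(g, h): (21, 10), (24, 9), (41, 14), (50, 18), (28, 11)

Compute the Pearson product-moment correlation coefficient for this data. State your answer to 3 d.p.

0.974

n = 5, Σg = 164, Σh = 62, Σg² = 5982, Σh² = 822, Σgh = 2208
nΣgh − ΣgΣh = 11040 − 10168 = 872
nΣg² − (Σg)² = 29910 − 26896 = 3014; nΣh² − (Σh)² = 4110 − 3844 = 266
r = 872 / √(3014 × 266) = 872 / 895.3904 ≈ 0.974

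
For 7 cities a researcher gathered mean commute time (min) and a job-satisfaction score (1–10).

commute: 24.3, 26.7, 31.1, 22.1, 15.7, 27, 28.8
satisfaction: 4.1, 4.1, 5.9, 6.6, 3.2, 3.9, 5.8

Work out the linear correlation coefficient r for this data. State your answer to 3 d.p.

0.455

n = 7, Σx = 175.7, Σy = 33.6, Σx² = 4563.93, Σy² = 171.08, Σxy = 861.03
nΣxy − ΣxΣy = 6027.21 − 5903.52 = 123.69
nΣx² − (Σx)² = 31947.51 − 30870.49 = 1077.02; nΣy² − (Σy)² = 1197.56 − 1128.96 = 68.6
r = 123.69 / √(1077.02 × 68.6) = 123.69 / 271.8153 ≈ 0.455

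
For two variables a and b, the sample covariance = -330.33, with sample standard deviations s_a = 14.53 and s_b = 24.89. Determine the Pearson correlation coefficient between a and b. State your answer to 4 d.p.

r = Cov(a,b) / (s_a · s_b) = -330.33 / (14.53 × 24.89)
  = -330.33 / 361.6517 ≈ -0.9134

-0.9134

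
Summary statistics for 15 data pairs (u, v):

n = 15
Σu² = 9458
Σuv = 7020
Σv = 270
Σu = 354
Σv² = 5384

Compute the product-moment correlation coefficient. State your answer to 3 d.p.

0.852

r = (nΣuv − ΣuΣv) / √[(nΣu² − (Σu)²)(nΣv² − (Σv)²)]
Numerator: 15×7020 − 354×270 = 9720
Denominator: √[(141870 − 125316)(80760 − 72900)] = √[16554 × 7860] = 11406.7717
r = 9720 / 11406.7717 ≈ 0.852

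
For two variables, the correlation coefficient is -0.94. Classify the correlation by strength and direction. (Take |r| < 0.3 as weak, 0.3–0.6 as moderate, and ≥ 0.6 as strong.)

r = -0.94 < 0 so the relationship is negative.
|r| = 0.94, which falls in the strong range.

strong negative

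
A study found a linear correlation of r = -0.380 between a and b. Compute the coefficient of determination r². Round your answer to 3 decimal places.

r² = (-0.380)² = 0.144

0.144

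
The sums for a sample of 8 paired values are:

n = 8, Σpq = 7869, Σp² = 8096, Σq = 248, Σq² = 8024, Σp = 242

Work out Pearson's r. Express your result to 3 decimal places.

0.719

r = (nΣpq − ΣpΣq) / √[(nΣp² − (Σp)²)(nΣq² − (Σq)²)]
Numerator: 8×7869 − 242×248 = 2936
Denominator: √[(64768 − 58564)(64192 − 61504)] = √[6204 × 2688] = 4083.6689
r = 2936 / 4083.6689 ≈ 0.719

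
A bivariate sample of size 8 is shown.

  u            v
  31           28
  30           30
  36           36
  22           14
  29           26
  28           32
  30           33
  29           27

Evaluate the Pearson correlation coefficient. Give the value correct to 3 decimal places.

n = 8, Σu = 235, Σv = 226, Σu² = 7007, Σv² = 6694, Σuv = 6795
nΣuv − ΣuΣv = 54360 − 53110 = 1250
nΣu² − (Σu)² = 56056 − 55225 = 831; nΣv² − (Σv)² = 53552 − 51076 = 2476
r = 1250 / √(831 × 2476) = 1250 / 1434.4183 ≈ 0.871

0.871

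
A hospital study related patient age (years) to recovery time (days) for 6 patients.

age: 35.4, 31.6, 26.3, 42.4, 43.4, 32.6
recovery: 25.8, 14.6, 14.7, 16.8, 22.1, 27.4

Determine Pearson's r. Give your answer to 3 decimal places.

n = 6, Σx = 211.7, Σy = 121.4, Σx² = 7687.49, Σy² = 2616.3, Σxy = 4325.99
nΣxy − ΣxΣy = 25955.94 − 25700.38 = 255.56
nΣx² − (Σx)² = 46124.94 − 44816.89 = 1308.05; nΣy² − (Σy)² = 15697.8 − 14737.96 = 959.84
r = 255.56 / √(1308.05 × 959.84) = 255.56 / 1120.4993 ≈ 0.228

0.228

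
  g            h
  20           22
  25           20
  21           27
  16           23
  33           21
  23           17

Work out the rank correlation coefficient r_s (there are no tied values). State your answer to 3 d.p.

-0.600

Rank g: 2, 5, 3, 1, 6, 4
Rank h: 4, 2, 6, 5, 3, 1
d = rank(g) − rank(h): -2, 3, -3, -4, 3, 3; Σd² = 56
ρ = 1 − 6Σd² / [n(n²−1)] = 1 − 6×56 / (6×35) = 1 − 336/210 ≈ -0.600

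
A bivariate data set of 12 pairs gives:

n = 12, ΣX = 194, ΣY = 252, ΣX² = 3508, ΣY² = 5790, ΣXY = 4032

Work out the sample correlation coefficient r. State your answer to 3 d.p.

r = (nΣXY − ΣXΣY) / √[(nΣX² − (ΣX)²)(nΣY² − (ΣY)²)]
Numerator: 12×4032 − 194×252 = -504
Denominator: √[(42096 − 37636)(69480 − 63504)] = √[4460 × 5976] = 5162.6505
r = -504 / 5162.6505 ≈ -0.098

-0.098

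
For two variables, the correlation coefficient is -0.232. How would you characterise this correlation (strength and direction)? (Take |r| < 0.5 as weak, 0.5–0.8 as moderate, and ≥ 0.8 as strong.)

r = -0.232 < 0 so the relationship is negative.
|r| = 0.232, which falls in the weak range.

weak negative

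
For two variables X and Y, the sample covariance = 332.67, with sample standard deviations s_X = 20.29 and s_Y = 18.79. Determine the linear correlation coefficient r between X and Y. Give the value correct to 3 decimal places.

0.873

r = Cov(X,Y) / (s_X · s_Y) = 332.67 / (20.29 × 18.79)
  = 332.67 / 381.2491 ≈ 0.873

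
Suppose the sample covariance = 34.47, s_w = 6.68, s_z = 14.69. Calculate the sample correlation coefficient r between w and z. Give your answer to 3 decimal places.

r = Cov(w,z) / (s_w · s_z) = 34.47 / (6.68 × 14.69)
  = 34.47 / 98.1292 ≈ 0.351

0.351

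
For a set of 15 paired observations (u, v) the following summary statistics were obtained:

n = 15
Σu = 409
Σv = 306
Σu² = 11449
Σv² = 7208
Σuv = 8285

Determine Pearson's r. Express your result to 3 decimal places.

-0.109

r = (nΣuv − ΣuΣv) / √[(nΣu² − (Σu)²)(nΣv² − (Σv)²)]
Numerator: 15×8285 − 409×306 = -879
Denominator: √[(171735 − 167281)(108120 − 93636)] = √[4454 × 14484] = 8031.9198
r = -879 / 8031.9198 ≈ -0.109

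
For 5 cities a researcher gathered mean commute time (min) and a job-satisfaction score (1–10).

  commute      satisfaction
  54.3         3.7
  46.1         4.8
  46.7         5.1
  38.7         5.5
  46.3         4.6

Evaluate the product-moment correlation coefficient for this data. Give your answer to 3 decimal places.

-0.940

n = 5, Σx = 232.1, Σy = 23.7, Σx² = 10895.97, Σy² = 114.15, Σxy = 1086.19
nΣxy − ΣxΣy = 5430.95 − 5500.77 = -69.82
nΣx² − (Σx)² = 54479.85 − 53870.41 = 609.44; nΣy² − (Σy)² = 570.75 − 561.69 = 9.06
r = -69.82 / √(609.44 × 9.06) = -69.82 / 74.3070 ≈ -0.940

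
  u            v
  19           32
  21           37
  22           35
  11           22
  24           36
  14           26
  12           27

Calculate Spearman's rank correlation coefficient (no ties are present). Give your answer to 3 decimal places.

0.857

Rank u: 4, 5, 6, 1, 7, 3, 2
Rank v: 4, 7, 5, 1, 6, 2, 3
d = rank(u) − rank(v): 0, -2, 1, 0, 1, 1, -1; Σd² = 8
ρ = 1 − 6Σd² / [n(n²−1)] = 1 − 6×8 / (7×48) = 1 − 48/336 ≈ 0.857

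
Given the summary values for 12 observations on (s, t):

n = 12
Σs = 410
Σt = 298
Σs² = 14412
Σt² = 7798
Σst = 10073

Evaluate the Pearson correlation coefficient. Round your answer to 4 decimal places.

r = (nΣst − ΣsΣt) / √[(nΣs² − (Σs)²)(nΣt² − (Σt)²)]
Numerator: 12×10073 − 410×298 = -1304
Denominator: √[(172944 − 168100)(93576 − 88804)] = √[4844 × 4772] = 4807.8652
r = -1304 / 4807.8652 ≈ -0.2712

-0.2712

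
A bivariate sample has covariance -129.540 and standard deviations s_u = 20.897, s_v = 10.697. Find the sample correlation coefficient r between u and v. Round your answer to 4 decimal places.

-0.5795

r = Cov(u,v) / (s_u · s_v) = -129.540 / (20.897 × 10.697)
  = -129.540 / 223.5352 ≈ -0.5795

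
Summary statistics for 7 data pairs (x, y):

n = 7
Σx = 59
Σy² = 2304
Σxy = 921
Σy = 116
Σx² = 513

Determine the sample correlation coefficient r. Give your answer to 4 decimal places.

-0.7323

r = (nΣxy − ΣxΣy) / √[(nΣx² − (Σx)²)(nΣy² − (Σy)²)]
Numerator: 7×921 − 59×116 = -397
Denominator: √[(3591 − 3481)(16128 − 13456)] = √[110 × 2672] = 542.1439
r = -397 / 542.1439 ≈ -0.7323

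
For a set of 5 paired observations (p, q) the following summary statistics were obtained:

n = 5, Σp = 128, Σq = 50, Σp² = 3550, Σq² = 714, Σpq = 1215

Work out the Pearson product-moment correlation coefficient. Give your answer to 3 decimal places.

r = (nΣpq − ΣpΣq) / √[(nΣp² − (Σp)²)(nΣq² − (Σq)²)]
Numerator: 5×1215 − 128×50 = -325
Denominator: √[(17750 − 16384)(3570 − 2500)] = √[1366 × 1070] = 1208.9748
r = -325 / 1208.9748 ≈ -0.269

-0.269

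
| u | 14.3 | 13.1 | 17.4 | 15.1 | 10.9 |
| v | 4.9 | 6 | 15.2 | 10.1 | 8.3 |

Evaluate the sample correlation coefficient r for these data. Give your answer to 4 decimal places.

0.6659

n = 5, Σu = 70.8, Σv = 44.5, Σu² = 1025.68, Σv² = 461.95, Σuv = 656.13
nΣuv − ΣuΣv = 3280.65 − 3150.6 = 130.05
nΣu² − (Σu)² = 5128.4 − 5012.64 = 115.76; nΣv² − (Σv)² = 2309.75 − 1980.25 = 329.5
r = 130.05 / √(115.76 × 329.5) = 130.05 / 195.3021 ≈ 0.6659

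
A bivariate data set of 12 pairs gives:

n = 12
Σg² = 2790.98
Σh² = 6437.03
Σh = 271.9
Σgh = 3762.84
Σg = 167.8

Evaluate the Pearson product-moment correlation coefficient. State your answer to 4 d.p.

r = (nΣgh − ΣgΣh) / √[(nΣg² − (Σg)²)(nΣh² − (Σh)²)]
Numerator: 12×3762.84 − 167.8×271.9 = -470.74
Denominator: √[(33491.76 − 28156.84)(77244.36 − 73929.61)] = √[5334.92 × 3314.75] = 4205.2260
r = -470.74 / 4205.2260 ≈ -0.1119

-0.1119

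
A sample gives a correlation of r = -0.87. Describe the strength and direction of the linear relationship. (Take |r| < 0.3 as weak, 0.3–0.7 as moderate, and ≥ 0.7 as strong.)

strong negative

r = -0.87 < 0 so the relationship is negative.
|r| = 0.87, which falls in the strong range.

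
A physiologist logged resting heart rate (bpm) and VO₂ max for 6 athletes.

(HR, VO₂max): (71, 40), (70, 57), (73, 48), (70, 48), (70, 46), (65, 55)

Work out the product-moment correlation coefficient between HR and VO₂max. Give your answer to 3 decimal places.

-0.514

n = 6, Σx = 419, Σy = 294, Σx² = 29295, Σy² = 14598, Σxy = 20489
nΣxy − ΣxΣy = 122934 − 123186 = -252
nΣx² − (Σx)² = 175770 − 175561 = 209; nΣy² − (Σy)² = 87588 − 86436 = 1152
r = -252 / √(209 × 1152) = -252 / 490.6812 ≈ -0.514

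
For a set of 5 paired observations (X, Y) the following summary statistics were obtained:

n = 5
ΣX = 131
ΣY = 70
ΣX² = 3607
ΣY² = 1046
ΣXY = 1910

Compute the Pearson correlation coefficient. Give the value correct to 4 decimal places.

r = (nΣXY − ΣXΣY) / √[(nΣX² − (ΣX)²)(nΣY² − (ΣY)²)]
Numerator: 5×1910 − 131×70 = 380
Denominator: √[(18035 − 17161)(5230 − 4900)] = √[874 × 330] = 537.0475
r = 380 / 537.0475 ≈ 0.7076

0.7076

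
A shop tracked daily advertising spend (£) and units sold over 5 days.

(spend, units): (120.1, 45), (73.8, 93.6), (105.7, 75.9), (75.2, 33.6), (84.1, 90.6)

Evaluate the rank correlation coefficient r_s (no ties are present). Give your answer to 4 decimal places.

Rank spend: 5, 1, 4, 2, 3
Rank units: 2, 5, 3, 1, 4
d = rank(spend) − rank(units): 3, -4, 1, 1, -1; Σd² = 28
ρ = 1 − 6Σd² / [n(n²−1)] = 1 − 6×28 / (5×24) = 1 − 168/120 ≈ -0.4000

-0.4000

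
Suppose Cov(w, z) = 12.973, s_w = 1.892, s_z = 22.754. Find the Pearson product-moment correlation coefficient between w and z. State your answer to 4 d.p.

r = Cov(w,z) / (s_w · s_z) = 12.973 / (1.892 × 22.754)
  = 12.973 / 43.0506 ≈ 0.3013

0.3013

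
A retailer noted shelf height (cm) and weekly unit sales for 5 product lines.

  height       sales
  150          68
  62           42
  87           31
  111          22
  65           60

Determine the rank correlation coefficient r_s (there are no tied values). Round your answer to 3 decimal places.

0.100

Rank height: 5, 1, 3, 4, 2
Rank sales: 5, 3, 2, 1, 4
d = rank(height) − rank(sales): 0, -2, 1, 3, -2; Σd² = 18
ρ = 1 − 6Σd² / [n(n²−1)] = 1 − 6×18 / (5×24) = 1 − 108/120 ≈ 0.100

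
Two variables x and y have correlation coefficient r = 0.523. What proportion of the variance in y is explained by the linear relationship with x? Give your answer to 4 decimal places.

0.2735

r² = (0.523)² = 0.2735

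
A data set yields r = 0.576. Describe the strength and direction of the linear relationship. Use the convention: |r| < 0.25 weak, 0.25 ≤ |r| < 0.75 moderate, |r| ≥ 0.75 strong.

r = 0.576 > 0 so the relationship is positive.
|r| = 0.576, which falls in the moderate range.

moderate positive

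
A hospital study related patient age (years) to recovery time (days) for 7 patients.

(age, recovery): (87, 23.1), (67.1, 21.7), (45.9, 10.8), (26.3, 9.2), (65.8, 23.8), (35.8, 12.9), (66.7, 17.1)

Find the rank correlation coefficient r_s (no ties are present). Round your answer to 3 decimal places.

Rank age: 7, 6, 3, 1, 4, 2, 5
Rank recovery: 6, 5, 2, 1, 7, 3, 4
d = rank(age) − rank(recovery): 1, 1, 1, 0, -3, -1, 1; Σd² = 14
ρ = 1 − 6Σd² / [n(n²−1)] = 1 − 6×14 / (7×48) = 1 − 84/336 ≈ 0.750

0.750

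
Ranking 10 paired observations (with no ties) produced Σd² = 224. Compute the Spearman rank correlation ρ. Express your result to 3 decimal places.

ρ = 1 − 6Σd² / [n(n²−1)] = 1 − 6×224 / (10×99)
  = 1 − 1344/990 = 1 − 1.3576 ≈ -0.358

-0.358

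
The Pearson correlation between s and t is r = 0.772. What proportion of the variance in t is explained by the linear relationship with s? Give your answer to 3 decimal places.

r² = (0.772)² = 0.596

0.596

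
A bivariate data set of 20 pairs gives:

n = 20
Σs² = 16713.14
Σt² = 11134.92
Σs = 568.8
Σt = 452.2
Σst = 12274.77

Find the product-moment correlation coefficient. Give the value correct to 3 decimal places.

-0.838

r = (nΣst − ΣsΣt) / √[(nΣs² − (Σs)²)(nΣt² − (Σt)²)]
Numerator: 20×12274.77 − 568.8×452.2 = -11715.96
Denominator: √[(334262.8 − 323533.44)(222698.4 − 204484.84)] = √[10729.36 × 18213.56] = 13979.2647
r = -11715.96 / 13979.2647 ≈ -0.838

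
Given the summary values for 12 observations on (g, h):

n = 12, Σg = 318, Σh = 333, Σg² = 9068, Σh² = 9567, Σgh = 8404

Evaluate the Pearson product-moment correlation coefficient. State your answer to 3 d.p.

r = (nΣgh − ΣgΣh) / √[(nΣg² − (Σg)²)(nΣh² − (Σh)²)]
Numerator: 12×8404 − 318×333 = -5046
Denominator: √[(108816 − 101124)(114804 − 110889)] = √[7692 × 3915] = 5487.6388
r = -5046 / 5487.6388 ≈ -0.920

-0.920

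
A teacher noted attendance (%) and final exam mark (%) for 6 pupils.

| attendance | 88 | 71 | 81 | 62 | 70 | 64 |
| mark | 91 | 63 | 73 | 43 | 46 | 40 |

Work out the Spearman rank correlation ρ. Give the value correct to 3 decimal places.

0.943

Rank attendance: 6, 4, 5, 1, 3, 2
Rank mark: 6, 4, 5, 2, 3, 1
d = rank(attendance) − rank(mark): 0, 0, 0, -1, 0, 1; Σd² = 2
ρ = 1 − 6Σd² / [n(n²−1)] = 1 − 6×2 / (6×35) = 1 − 12/210 ≈ 0.943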